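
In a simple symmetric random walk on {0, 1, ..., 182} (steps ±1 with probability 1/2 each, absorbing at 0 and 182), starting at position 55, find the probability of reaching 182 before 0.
P(hit 182 before 0) = 55/182

Let u_k = P(hit 182 before 0 | start at k). Then u_0 = 0, u_182 = 1, and u_k = u_{k-1}/2 + u_{k+1}/2 for 1 ≤ k ≤ 181. This harmonic recurrence is solved by u_k = k/182, giving u_55 = 55/182.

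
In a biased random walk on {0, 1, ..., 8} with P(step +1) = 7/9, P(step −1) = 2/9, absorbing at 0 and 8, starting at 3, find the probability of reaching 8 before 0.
P(hit 8 before 0) = (1 − (2/7)^3) / (1 − (2/7)^8) = 1126069/1152909

Let u_k denote P(reach 8 before 0 | start at k). Boundary: u_0 = 0, u_8 = 1. Recurrence: u_k = 7/9·u_{k+1} + 2/9·u_{k-1} for 1 ≤ k ≤ 7. Try u_k = A + B·r^k with r = q/p = (2/9)/(7/9) = 2/7. Substitution satisfies the recurrence; boundary conditions give:
  u_k = (1 − r^k) / (1 − r^N) = (1 − (2/7)^3) / (1 − (2/7)^8) = 1126069/1152909.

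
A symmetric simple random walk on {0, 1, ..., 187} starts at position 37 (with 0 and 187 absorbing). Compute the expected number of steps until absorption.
E[τ | X_0 = 37] = 5550

Let v_k = E[τ | X_0 = k]. Boundary: v_0 = v_187 = 0. Recurrence: v_k = 1 + (v_{k-1} + v_{k+1})/2 for 1 ≤ k ≤ 186. The particular solution to v_k − (v_{k-1} + v_{k+1})/2 = 1 is v_k = −k^2. Adding homogeneous solution A + B k and matching boundaries gives v_k = k (187 − k). Substituting k = 37: v_37 = 37 · 150 = 5550.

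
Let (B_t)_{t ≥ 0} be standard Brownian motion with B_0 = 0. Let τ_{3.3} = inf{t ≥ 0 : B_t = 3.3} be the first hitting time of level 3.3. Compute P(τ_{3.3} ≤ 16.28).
P(τ_{3.3} ≤ 16.28) = 2(1 − Φ(3.3/√16.28)) = 2(1 − Φ(0.8179)) ≈ 0.4134

By the reflection principle for standard BM, P(τ_b ≤ t) = 2 · P(B_t ≥ b). Since B_t ~ N(0, t), P(B_t ≥ 3.3) = 1 − Φ(3.3/√t) = 1 − Φ(3.3/√16.28) = 1 − Φ(0.8179) ≈ 0.20671. Doubling: P(τ_{3.3} ≤ 16.28) ≈ 2 · 0.20671 = 0.41342 ≈ 0.4134.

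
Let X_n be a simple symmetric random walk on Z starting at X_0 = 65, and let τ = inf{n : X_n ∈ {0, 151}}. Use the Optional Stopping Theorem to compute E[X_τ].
E[X_τ] = 65

X_n is a martingale and τ is a bounded-mean stopping time (indeed τ is finite a.s. with bounded expectation since the walk is in a bounded region). By the OST, E[X_τ] = E[X_0] = 65. Equivalently: E[X_τ] = 151 · P(hit 151 first) + 0 · P(hit 0 first) = 151 · (65/151) = 65.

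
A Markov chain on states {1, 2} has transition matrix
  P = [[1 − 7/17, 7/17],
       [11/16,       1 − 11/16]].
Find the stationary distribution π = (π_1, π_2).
π_1 = 187/299, π_2 = 112/299

Solve πP = π with π_1 + π_2 = 1. From πP = π: π_1 · (1 − 7/17) + π_2 · 11/16 = π_1 ⇒ π_2 · 11/16 = π_1 · 7/17 ⇒ π_2/π_1 = (7/17)/(11/16) = 112/187. Together with π_1 + π_2 = 1:
  π_1 = (11/16)/(7/17 + 11/16) = (11/16)/(299/272) = 187/299,
  π_2 = (7/17)/(7/17 + 11/16) = (7/17)/(299/272) = 112/299.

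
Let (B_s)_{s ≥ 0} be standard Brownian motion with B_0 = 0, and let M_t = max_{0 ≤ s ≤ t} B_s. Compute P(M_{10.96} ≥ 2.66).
P(M_{10.96} ≥ 2.66) = 2·P(B_{10.96} ≥ 2.66) = 2(1 − Φ(2.66/√10.96)) ≈ 0.4217

By the reflection principle for Brownian motion, P(M_t ≥ a) = 2 · P(B_t ≥ a) for a ≥ 0. Since B_t ~ N(0, t), P(B_t ≥ 2.66) = 1 − Φ(2.66/√t) = 1 − Φ(2.66/√10.96) = 1 − Φ(0.8035). So
  P(M_{10.96} ≥ 2.66) = 2(1 − Φ(0.8035)) ≈ 0.4217.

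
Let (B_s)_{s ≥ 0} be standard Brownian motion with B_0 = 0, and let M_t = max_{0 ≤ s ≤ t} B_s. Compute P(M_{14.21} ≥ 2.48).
P(M_{14.21} ≥ 2.48) = 2·P(B_{14.21} ≥ 2.48) = 2(1 − Φ(2.48/√14.21)) ≈ 0.5106

By the reflection principle for Brownian motion, P(M_t ≥ a) = 2 · P(B_t ≥ a) for a ≥ 0. Since B_t ~ N(0, t), P(B_t ≥ 2.48) = 1 − Φ(2.48/√t) = 1 − Φ(2.48/√14.21) = 1 − Φ(0.6579). So
  P(M_{14.21} ≥ 2.48) = 2(1 − Φ(0.6579)) ≈ 0.5106.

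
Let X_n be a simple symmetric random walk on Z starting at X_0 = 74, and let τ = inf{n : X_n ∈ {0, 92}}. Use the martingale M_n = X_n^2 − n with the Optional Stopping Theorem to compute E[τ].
E[τ] = 1332

M_n = X_n^2 − n is a martingale (since E[X_{n+1}^2 | F_n] = X_n^2 + 1). By OST (τ has finite mean in a bounded region), E[M_τ] = E[M_0] = X_0^2 − 0 = 74^2 = 5476. Also E[M_τ] = E[X_τ^2] − E[τ]. The walk exits at 0 or 92, with P(hit 92 first) = 74/92, so E[X_τ^2] = 92^2 · 74/92 + 0 = 6808. Thus E[τ] = E[X_τ^2] − E[M_τ] = 6808 − 5476 = 1332 = 74(92 − 74) = 1332.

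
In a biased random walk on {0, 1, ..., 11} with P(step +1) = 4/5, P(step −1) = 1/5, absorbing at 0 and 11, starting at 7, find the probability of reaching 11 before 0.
P(hit 11 before 0) = (1 − (1/4)^7) / (1 − (1/4)^11) = 1398016/1398101

Let u_k denote P(reach 11 before 0 | start at k). Boundary: u_0 = 0, u_11 = 1. Recurrence: u_k = 4/5·u_{k+1} + 1/5·u_{k-1} for 1 ≤ k ≤ 10. Try u_k = A + B·r^k with r = q/p = (1/5)/(4/5) = 1/4. Substitution satisfies the recurrence; boundary conditions give:
  u_k = (1 − r^k) / (1 − r^N) = (1 − (1/4)^7) / (1 − (1/4)^11) = 1398016/1398101.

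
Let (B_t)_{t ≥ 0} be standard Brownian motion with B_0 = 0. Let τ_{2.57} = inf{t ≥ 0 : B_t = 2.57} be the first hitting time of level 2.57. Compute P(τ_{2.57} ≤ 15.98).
P(τ_{2.57} ≤ 15.98) = 2(1 − Φ(2.57/√15.98)) = 2(1 − Φ(0.6429)) ≈ 0.5203

By the reflection principle for standard BM, P(τ_b ≤ t) = 2 · P(B_t ≥ b). Since B_t ~ N(0, t), P(B_t ≥ 2.57) = 1 − Φ(2.57/√t) = 1 − Φ(2.57/√15.98) = 1 − Φ(0.6429) ≈ 0.26014. Doubling: P(τ_{2.57} ≤ 15.98) ≈ 2 · 0.26014 = 0.52028 ≈ 0.5203.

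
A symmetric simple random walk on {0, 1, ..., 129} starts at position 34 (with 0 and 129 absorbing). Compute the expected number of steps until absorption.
E[τ | X_0 = 34] = 3230

Let v_k = E[τ | X_0 = k]. Boundary: v_0 = v_129 = 0. Recurrence: v_k = 1 + (v_{k-1} + v_{k+1})/2 for 1 ≤ k ≤ 128. The particular solution to v_k − (v_{k-1} + v_{k+1})/2 = 1 is v_k = −k^2. Adding homogeneous solution A + B k and matching boundaries gives v_k = k (129 − k). Substituting k = 34: v_34 = 34 · 95 = 3230.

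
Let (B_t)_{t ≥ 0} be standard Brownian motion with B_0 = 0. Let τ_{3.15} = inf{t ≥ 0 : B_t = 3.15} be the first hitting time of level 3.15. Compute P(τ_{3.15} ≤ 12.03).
P(τ_{3.15} ≤ 12.03) = 2(1 − Φ(3.15/√12.03)) = 2(1 − Φ(0.9082)) ≈ 0.3638

By the reflection principle for standard BM, P(τ_b ≤ t) = 2 · P(B_t ≥ b). Since B_t ~ N(0, t), P(B_t ≥ 3.15) = 1 − Φ(3.15/√t) = 1 − Φ(3.15/√12.03) = 1 − Φ(0.9082) ≈ 0.18189. Doubling: P(τ_{3.15} ≤ 12.03) ≈ 2 · 0.18189 = 0.36378 ≈ 0.3638.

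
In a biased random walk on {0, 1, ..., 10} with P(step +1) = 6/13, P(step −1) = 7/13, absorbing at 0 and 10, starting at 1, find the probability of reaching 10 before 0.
P(hit 10 before 0) = (1 − (7/6)^1) / (1 − (7/6)^10) = 10077696/222009073

Let u_k denote P(reach 10 before 0 | start at k). Boundary: u_0 = 0, u_10 = 1. Recurrence: u_k = 6/13·u_{k+1} + 7/13·u_{k-1} for 1 ≤ k ≤ 9. Try u_k = A + B·r^k with r = q/p = (7/13)/(6/13) = 7/6. Substitution satisfies the recurrence; boundary conditions give:
  u_k = (1 − r^k) / (1 − r^N) = (1 − (7/6)^1) / (1 − (7/6)^10) = 10077696/222009073.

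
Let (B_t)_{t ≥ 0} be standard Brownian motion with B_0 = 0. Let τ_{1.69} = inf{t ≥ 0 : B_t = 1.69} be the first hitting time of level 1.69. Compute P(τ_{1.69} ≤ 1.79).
P(τ_{1.69} ≤ 1.79) = 2(1 − Φ(1.69/√1.79)) = 2(1 − Φ(1.2632)) ≈ 0.2065

By the reflection principle for standard BM, P(τ_b ≤ t) = 2 · P(B_t ≥ b). Since B_t ~ N(0, t), P(B_t ≥ 1.69) = 1 − Φ(1.69/√t) = 1 − Φ(1.69/√1.79) = 1 − Φ(1.2632) ≈ 0.10326. Doubling: P(τ_{1.69} ≤ 1.79) ≈ 2 · 0.10326 = 0.20652 ≈ 0.2065.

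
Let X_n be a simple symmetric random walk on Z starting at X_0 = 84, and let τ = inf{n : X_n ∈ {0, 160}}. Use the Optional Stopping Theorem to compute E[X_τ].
E[X_τ] = 84

X_n is a martingale and τ is a bounded-mean stopping time (indeed τ is finite a.s. with bounded expectation since the walk is in a bounded region). By the OST, E[X_τ] = E[X_0] = 84. Equivalently: E[X_τ] = 160 · P(hit 160 first) + 0 · P(hit 0 first) = 160 · (84/160) = 84.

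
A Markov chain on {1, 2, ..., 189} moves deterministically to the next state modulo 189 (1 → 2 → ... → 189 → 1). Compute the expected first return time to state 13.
E[T_13 | X_0 = 13] = 189

The chain cycles deterministically, so starting at state 13 it returns in exactly 189 steps. Equivalently, the stationary distribution is uniform π_j = 1/189 for every state j, so by Kac's formula E[T_13] = 1/π_13 = 189.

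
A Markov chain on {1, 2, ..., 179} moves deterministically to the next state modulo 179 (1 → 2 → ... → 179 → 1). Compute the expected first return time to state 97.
E[T_97 | X_0 = 97] = 179

The chain cycles deterministically, so starting at state 97 it returns in exactly 179 steps. Equivalently, the stationary distribution is uniform π_j = 1/179 for every state j, so by Kac's formula E[T_97] = 1/π_97 = 179.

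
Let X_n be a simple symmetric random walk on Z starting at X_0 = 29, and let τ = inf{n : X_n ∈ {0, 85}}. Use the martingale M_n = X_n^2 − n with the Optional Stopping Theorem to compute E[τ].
E[τ] = 1624

M_n = X_n^2 − n is a martingale (since E[X_{n+1}^2 | F_n] = X_n^2 + 1). By OST (τ has finite mean in a bounded region), E[M_τ] = E[M_0] = X_0^2 − 0 = 29^2 = 841. Also E[M_τ] = E[X_τ^2] − E[τ]. The walk exits at 0 or 85, with P(hit 85 first) = 29/85, so E[X_τ^2] = 85^2 · 29/85 + 0 = 2465. Thus E[τ] = E[X_τ^2] − E[M_τ] = 2465 − 841 = 1624 = 29(85 − 29) = 1624.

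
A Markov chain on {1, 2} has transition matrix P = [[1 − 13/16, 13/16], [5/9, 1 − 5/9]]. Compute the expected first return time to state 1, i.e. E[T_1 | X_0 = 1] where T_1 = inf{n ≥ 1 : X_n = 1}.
E[T_1 | X_0 = 1] = 1/π_1 = 197/80

For an irreducible recurrent Markov chain with stationary distribution π, E[T_i | X_0 = i] = 1/π_i (Kac's formula). Here π_1 = (5/9)/(13/16 + 5/9) = (5/9)/(197/144) = 80/197, so E[T_1 | X_0 = 1] = 1/π_1 = (13/16 + 5/9)/(5/9) = (197/144)/(5/9) = 197/80.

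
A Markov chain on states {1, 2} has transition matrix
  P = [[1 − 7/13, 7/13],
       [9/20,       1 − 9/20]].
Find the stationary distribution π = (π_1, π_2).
π_1 = 117/257, π_2 = 140/257

Solve πP = π with π_1 + π_2 = 1. From πP = π: π_1 · (1 − 7/13) + π_2 · 9/20 = π_1 ⇒ π_2 · 9/20 = π_1 · 7/13 ⇒ π_2/π_1 = (7/13)/(9/20) = 140/117. Together with π_1 + π_2 = 1:
  π_1 = (9/20)/(7/13 + 9/20) = (9/20)/(257/260) = 117/257,
  π_2 = (7/13)/(7/13 + 9/20) = (7/13)/(257/260) = 140/257.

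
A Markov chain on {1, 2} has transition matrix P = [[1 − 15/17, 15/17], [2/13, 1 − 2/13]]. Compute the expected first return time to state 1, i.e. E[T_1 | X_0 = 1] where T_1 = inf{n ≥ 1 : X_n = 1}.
E[T_1 | X_0 = 1] = 1/π_1 = 229/34

For an irreducible recurrent Markov chain with stationary distribution π, E[T_i | X_0 = i] = 1/π_i (Kac's formula). Here π_1 = (2/13)/(15/17 + 2/13) = (2/13)/(229/221) = 34/229, so E[T_1 | X_0 = 1] = 1/π_1 = (15/17 + 2/13)/(2/13) = (229/221)/(2/13) = 229/34.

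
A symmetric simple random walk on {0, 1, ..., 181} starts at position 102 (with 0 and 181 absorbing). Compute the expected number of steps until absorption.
E[τ | X_0 = 102] = 8058

Let v_k = E[τ | X_0 = k]. Boundary: v_0 = v_181 = 0. Recurrence: v_k = 1 + (v_{k-1} + v_{k+1})/2 for 1 ≤ k ≤ 180. The particular solution to v_k − (v_{k-1} + v_{k+1})/2 = 1 is v_k = −k^2. Adding homogeneous solution A + B k and matching boundaries gives v_k = k (181 − k). Substituting k = 102: v_102 = 102 · 79 = 8058.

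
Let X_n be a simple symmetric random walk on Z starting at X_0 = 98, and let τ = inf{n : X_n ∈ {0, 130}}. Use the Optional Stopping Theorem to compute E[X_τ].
E[X_τ] = 98

X_n is a martingale and τ is a bounded-mean stopping time (indeed τ is finite a.s. with bounded expectation since the walk is in a bounded region). By the OST, E[X_τ] = E[X_0] = 98. Equivalently: E[X_τ] = 130 · P(hit 130 first) + 0 · P(hit 0 first) = 130 · (98/130) = 98.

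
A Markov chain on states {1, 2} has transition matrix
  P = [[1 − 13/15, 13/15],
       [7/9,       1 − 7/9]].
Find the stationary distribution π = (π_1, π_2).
π_1 = 35/74, π_2 = 39/74

Solve πP = π with π_1 + π_2 = 1. From πP = π: π_1 · (1 − 13/15) + π_2 · 7/9 = π_1 ⇒ π_2 · 7/9 = π_1 · 13/15 ⇒ π_2/π_1 = (13/15)/(7/9) = 39/35. Together with π_1 + π_2 = 1:
  π_1 = (7/9)/(13/15 + 7/9) = (7/9)/(74/45) = 35/74,
  π_2 = (13/15)/(13/15 + 7/9) = (13/15)/(74/45) = 39/74.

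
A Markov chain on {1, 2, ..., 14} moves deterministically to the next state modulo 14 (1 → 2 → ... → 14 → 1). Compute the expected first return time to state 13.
E[T_13 | X_0 = 13] = 14

The chain cycles deterministically, so starting at state 13 it returns in exactly 14 steps. Equivalently, the stationary distribution is uniform π_j = 1/14 for every state j, so by Kac's formula E[T_13] = 1/π_13 = 14.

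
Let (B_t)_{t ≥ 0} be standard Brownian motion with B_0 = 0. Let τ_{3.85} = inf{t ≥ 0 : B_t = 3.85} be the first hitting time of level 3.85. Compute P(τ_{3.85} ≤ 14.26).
P(τ_{3.85} ≤ 14.26) = 2(1 − Φ(3.85/√14.26)) = 2(1 − Φ(1.0195)) ≈ 0.3080

By the reflection principle for standard BM, P(τ_b ≤ t) = 2 · P(B_t ≥ b). Since B_t ~ N(0, t), P(B_t ≥ 3.85) = 1 − Φ(3.85/√t) = 1 − Φ(3.85/√14.26) = 1 − Φ(1.0195) ≈ 0.15398. Doubling: P(τ_{3.85} ≤ 14.26) ≈ 2 · 0.15398 = 0.30796 ≈ 0.3080.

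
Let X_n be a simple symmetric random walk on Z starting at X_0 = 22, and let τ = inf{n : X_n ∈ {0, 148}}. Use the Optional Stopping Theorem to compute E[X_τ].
E[X_τ] = 22

X_n is a martingale and τ is a bounded-mean stopping time (indeed τ is finite a.s. with bounded expectation since the walk is in a bounded region). By the OST, E[X_τ] = E[X_0] = 22. Equivalently: E[X_τ] = 148 · P(hit 148 first) + 0 · P(hit 0 first) = 148 · (22/148) = 22.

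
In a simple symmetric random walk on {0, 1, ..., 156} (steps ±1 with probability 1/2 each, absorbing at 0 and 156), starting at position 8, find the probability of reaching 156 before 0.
P(hit 156 before 0) = 8/156 = 2/39

Let u_k = P(hit 156 before 0 | start at k). Then u_0 = 0, u_156 = 1, and u_k = u_{k-1}/2 + u_{k+1}/2 for 1 ≤ k ≤ 155. This harmonic recurrence is solved by u_k = k/156, giving u_8 = 8/156 = 2/39.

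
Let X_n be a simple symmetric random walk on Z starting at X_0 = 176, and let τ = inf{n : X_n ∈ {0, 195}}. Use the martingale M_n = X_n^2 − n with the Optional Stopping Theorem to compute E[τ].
E[τ] = 3344

M_n = X_n^2 − n is a martingale (since E[X_{n+1}^2 | F_n] = X_n^2 + 1). By OST (τ has finite mean in a bounded region), E[M_τ] = E[M_0] = X_0^2 − 0 = 176^2 = 30976. Also E[M_τ] = E[X_τ^2] − E[τ]. The walk exits at 0 or 195, with P(hit 195 first) = 176/195, so E[X_τ^2] = 195^2 · 176/195 + 0 = 34320. Thus E[τ] = E[X_τ^2] − E[M_τ] = 34320 − 30976 = 3344 = 176(195 − 176) = 3344.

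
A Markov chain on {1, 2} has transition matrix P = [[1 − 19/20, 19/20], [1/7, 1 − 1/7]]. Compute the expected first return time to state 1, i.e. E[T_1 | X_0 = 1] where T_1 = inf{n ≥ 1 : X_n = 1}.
E[T_1 | X_0 = 1] = 1/π_1 = 153/20

For an irreducible recurrent Markov chain with stationary distribution π, E[T_i | X_0 = i] = 1/π_i (Kac's formula). Here π_1 = (1/7)/(19/20 + 1/7) = (1/7)/(153/140) = 20/153, so E[T_1 | X_0 = 1] = 1/π_1 = (19/20 + 1/7)/(1/7) = (153/140)/(1/7) = 153/20.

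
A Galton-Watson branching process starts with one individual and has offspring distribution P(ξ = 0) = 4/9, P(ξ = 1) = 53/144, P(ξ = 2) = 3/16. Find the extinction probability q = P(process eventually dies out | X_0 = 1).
q = 1

Mean offspring μ = 0·4/9 + 1·53/144 + 2·3/16 = 107/144 ≤ 1. For μ ≤ 1 with offspring not concentrated at 1, the Galton-Watson process goes extinct almost surely, so q = 1.
(Algebraic check: The pgf is f(s) = 4/9 + 53/144·s + 3/16·s². The extinction probability q is the smallest fixed point of f in [0, 1]. Setting s = f(s):
  3/16·s² + (53/144 − 1)·s + 4/9 = 0
  3/16·s² − (4/9 + 3/16)·s + 4/9 = 0
which factors as (s − 1)·(3/16·s − 4/9) = 0, giving roots s = 1 and s = (4/9)/(3/16) = 64/27. Since 64/27 ≥ 1, the smallest root in [0, 1] is s = 1.)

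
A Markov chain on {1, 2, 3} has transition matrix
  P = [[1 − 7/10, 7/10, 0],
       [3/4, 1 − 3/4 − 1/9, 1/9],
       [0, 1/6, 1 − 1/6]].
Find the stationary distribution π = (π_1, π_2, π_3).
π = (9/23, 42/115, 28/115)

This is a birth-death chain on three states, which satisfies detailed balance: π_1 · P_{12} = π_2 · P_{21} and π_2 · P_{23} = π_3 · P_{32}.
From π_1 · 7/10 = π_2 · 3/4: π_2/π_1 = (7/10)/(3/4) = 14/15.
From π_2 · 1/9 = π_3 · 1/6: π_3/π_2 = (1/9)/(1/6) = 2/3.
Take π_1 proportional to 1; then unnormalized π = (1, 14/15, 28/45). Normalize by dividing by the sum 23/9:
  π = (9/23, 42/115, 28/115).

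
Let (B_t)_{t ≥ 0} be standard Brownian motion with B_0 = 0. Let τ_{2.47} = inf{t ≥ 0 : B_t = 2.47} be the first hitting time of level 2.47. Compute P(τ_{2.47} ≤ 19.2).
P(τ_{2.47} ≤ 19.2) = 2(1 − Φ(2.47/√19.2)) = 2(1 − Φ(0.5637)) ≈ 0.5730

By the reflection principle for standard BM, P(τ_b ≤ t) = 2 · P(B_t ≥ b). Since B_t ~ N(0, t), P(B_t ≥ 2.47) = 1 − Φ(2.47/√t) = 1 − Φ(2.47/√19.2) = 1 − Φ(0.5637) ≈ 0.28648. Doubling: P(τ_{2.47} ≤ 19.2) ≈ 2 · 0.28648 = 0.57296 ≈ 0.5730.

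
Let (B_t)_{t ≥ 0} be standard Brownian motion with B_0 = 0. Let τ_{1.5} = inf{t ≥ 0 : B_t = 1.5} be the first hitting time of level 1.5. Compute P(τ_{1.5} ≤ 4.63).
P(τ_{1.5} ≤ 4.63) = 2(1 − Φ(1.5/√4.63)) = 2(1 − Φ(0.6971)) ≈ 0.4857

By the reflection principle for standard BM, P(τ_b ≤ t) = 2 · P(B_t ≥ b). Since B_t ~ N(0, t), P(B_t ≥ 1.5) = 1 − Φ(1.5/√t) = 1 − Φ(1.5/√4.63) = 1 − Φ(0.6971) ≈ 0.24287. Doubling: P(τ_{1.5} ≤ 4.63) ≈ 2 · 0.24287 = 0.48574 ≈ 0.4857.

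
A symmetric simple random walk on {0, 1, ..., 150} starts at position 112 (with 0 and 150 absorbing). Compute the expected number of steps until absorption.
E[τ | X_0 = 112] = 4256

Let v_k = E[τ | X_0 = k]. Boundary: v_0 = v_150 = 0. Recurrence: v_k = 1 + (v_{k-1} + v_{k+1})/2 for 1 ≤ k ≤ 149. The particular solution to v_k − (v_{k-1} + v_{k+1})/2 = 1 is v_k = −k^2. Adding homogeneous solution A + B k and matching boundaries gives v_k = k (150 − k). Substituting k = 112: v_112 = 112 · 38 = 4256.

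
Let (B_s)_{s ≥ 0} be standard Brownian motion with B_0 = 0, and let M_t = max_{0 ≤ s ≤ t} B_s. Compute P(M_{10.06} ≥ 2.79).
P(M_{10.06} ≥ 2.79) = 2·P(B_{10.06} ≥ 2.79) = 2(1 − Φ(2.79/√10.06)) ≈ 0.3791

By the reflection principle for Brownian motion, P(M_t ≥ a) = 2 · P(B_t ≥ a) for a ≥ 0. Since B_t ~ N(0, t), P(B_t ≥ 2.79) = 1 − Φ(2.79/√t) = 1 − Φ(2.79/√10.06) = 1 − Φ(0.8796). So
  P(M_{10.06} ≥ 2.79) = 2(1 − Φ(0.8796)) ≈ 0.3791.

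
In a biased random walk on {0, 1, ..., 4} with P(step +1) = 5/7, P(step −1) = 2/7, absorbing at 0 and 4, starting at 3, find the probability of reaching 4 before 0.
P(hit 4 before 0) = (1 − (2/5)^3) / (1 − (2/5)^4) = 195/203

Let u_k denote P(reach 4 before 0 | start at k). Boundary: u_0 = 0, u_4 = 1. Recurrence: u_k = 5/7·u_{k+1} + 2/7·u_{k-1} for 1 ≤ k ≤ 3. Try u_k = A + B·r^k with r = q/p = (2/7)/(5/7) = 2/5. Substitution satisfies the recurrence; boundary conditions give:
  u_k = (1 − r^k) / (1 − r^N) = (1 − (2/5)^3) / (1 − (2/5)^4) = 195/203.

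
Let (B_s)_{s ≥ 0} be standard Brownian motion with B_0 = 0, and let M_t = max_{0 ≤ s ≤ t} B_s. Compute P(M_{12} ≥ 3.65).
P(M_{12} ≥ 3.65) = 2·P(B_{12} ≥ 3.65) = 2(1 − Φ(3.65/√12)) ≈ 0.2920

By the reflection principle for Brownian motion, P(M_t ≥ a) = 2 · P(B_t ≥ a) for a ≥ 0. Since B_t ~ N(0, t), P(B_t ≥ 3.65) = 1 − Φ(3.65/√t) = 1 − Φ(3.65/√12) = 1 − Φ(1.0537). So
  P(M_{12} ≥ 3.65) = 2(1 − Φ(1.0537)) ≈ 0.2920.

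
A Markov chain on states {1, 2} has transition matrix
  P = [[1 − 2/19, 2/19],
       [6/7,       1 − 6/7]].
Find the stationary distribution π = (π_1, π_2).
π_1 = 57/64, π_2 = 7/64

Solve πP = π with π_1 + π_2 = 1. From πP = π: π_1 · (1 − 2/19) + π_2 · 6/7 = π_1 ⇒ π_2 · 6/7 = π_1 · 2/19 ⇒ π_2/π_1 = (2/19)/(6/7) = 7/57. Together with π_1 + π_2 = 1:
  π_1 = (6/7)/(2/19 + 6/7) = (6/7)/(128/133) = 57/64,
  π_2 = (2/19)/(2/19 + 6/7) = (2/19)/(128/133) = 7/64.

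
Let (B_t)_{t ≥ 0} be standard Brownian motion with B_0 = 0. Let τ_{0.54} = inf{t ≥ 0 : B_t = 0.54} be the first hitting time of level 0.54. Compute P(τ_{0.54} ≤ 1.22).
P(τ_{0.54} ≤ 1.22) = 2(1 − Φ(0.54/√1.22)) = 2(1 − Φ(0.4889)) ≈ 0.6249

By the reflection principle for standard BM, P(τ_b ≤ t) = 2 · P(B_t ≥ b). Since B_t ~ N(0, t), P(B_t ≥ 0.54) = 1 − Φ(0.54/√t) = 1 − Φ(0.54/√1.22) = 1 − Φ(0.4889) ≈ 0.31246. Doubling: P(τ_{0.54} ≤ 1.22) ≈ 2 · 0.31246 = 0.62492 ≈ 0.6249.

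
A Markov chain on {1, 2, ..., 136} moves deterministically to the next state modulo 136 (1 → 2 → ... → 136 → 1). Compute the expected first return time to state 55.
E[T_55 | X_0 = 55] = 136

The chain cycles deterministically, so starting at state 55 it returns in exactly 136 steps. Equivalently, the stationary distribution is uniform π_j = 1/136 for every state j, so by Kac's formula E[T_55] = 1/π_55 = 136.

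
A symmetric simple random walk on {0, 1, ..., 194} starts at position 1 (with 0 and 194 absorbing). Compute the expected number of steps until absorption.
E[τ | X_0 = 1] = 193

Let v_k = E[τ | X_0 = k]. Boundary: v_0 = v_194 = 0. Recurrence: v_k = 1 + (v_{k-1} + v_{k+1})/2 for 1 ≤ k ≤ 193. The particular solution to v_k − (v_{k-1} + v_{k+1})/2 = 1 is v_k = −k^2. Adding homogeneous solution A + B k and matching boundaries gives v_k = k (194 − k). Substituting k = 1: v_1 = 1 · 193 = 193.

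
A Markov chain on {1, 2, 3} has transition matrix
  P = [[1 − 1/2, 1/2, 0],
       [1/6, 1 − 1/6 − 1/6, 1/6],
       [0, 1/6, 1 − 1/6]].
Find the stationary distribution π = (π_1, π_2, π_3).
π = (1/7, 3/7, 3/7)

This is a birth-death chain on three states, which satisfies detailed balance: π_1 · P_{12} = π_2 · P_{21} and π_2 · P_{23} = π_3 · P_{32}.
From π_1 · 1/2 = π_2 · 1/6: π_2/π_1 = (1/2)/(1/6) = 3.
From π_2 · 1/6 = π_3 · 1/6: π_3/π_2 = (1/6)/(1/6) = 1.
Take π_1 proportional to 1; then unnormalized π = (1, 3, 3). Normalize by dividing by the sum 7:
  π = (1/7, 3/7, 3/7).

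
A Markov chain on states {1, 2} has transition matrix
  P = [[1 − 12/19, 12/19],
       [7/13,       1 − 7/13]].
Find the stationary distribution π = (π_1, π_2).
π_1 = 133/289, π_2 = 156/289

Solve πP = π with π_1 + π_2 = 1. From πP = π: π_1 · (1 − 12/19) + π_2 · 7/13 = π_1 ⇒ π_2 · 7/13 = π_1 · 12/19 ⇒ π_2/π_1 = (12/19)/(7/13) = 156/133. Together with π_1 + π_2 = 1:
  π_1 = (7/13)/(12/19 + 7/13) = (7/13)/(289/247) = 133/289,
  π_2 = (12/19)/(12/19 + 7/13) = (12/19)/(289/247) = 156/289.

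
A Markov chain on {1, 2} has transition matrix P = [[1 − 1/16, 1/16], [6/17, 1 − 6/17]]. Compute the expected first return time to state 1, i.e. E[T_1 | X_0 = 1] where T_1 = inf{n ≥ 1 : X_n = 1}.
E[T_1 | X_0 = 1] = 1/π_1 = 113/96

For an irreducible recurrent Markov chain with stationary distribution π, E[T_i | X_0 = i] = 1/π_i (Kac's formula). Here π_1 = (6/17)/(1/16 + 6/17) = (6/17)/(113/272) = 96/113, so E[T_1 | X_0 = 1] = 1/π_1 = (1/16 + 6/17)/(6/17) = (113/272)/(6/17) = 113/96.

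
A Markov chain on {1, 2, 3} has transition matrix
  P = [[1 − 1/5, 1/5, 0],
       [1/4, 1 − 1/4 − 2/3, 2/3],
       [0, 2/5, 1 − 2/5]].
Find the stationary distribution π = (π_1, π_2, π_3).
π = (15/47, 12/47, 20/47)

This is a birth-death chain on three states, which satisfies detailed balance: π_1 · P_{12} = π_2 · P_{21} and π_2 · P_{23} = π_3 · P_{32}.
From π_1 · 1/5 = π_2 · 1/4: π_2/π_1 = (1/5)/(1/4) = 4/5.
From π_2 · 2/3 = π_3 · 2/5: π_3/π_2 = (2/3)/(2/5) = 5/3.
Take π_1 proportional to 1; then unnormalized π = (1, 4/5, 4/3). Normalize by dividing by the sum 47/15:
  π = (15/47, 12/47, 20/47).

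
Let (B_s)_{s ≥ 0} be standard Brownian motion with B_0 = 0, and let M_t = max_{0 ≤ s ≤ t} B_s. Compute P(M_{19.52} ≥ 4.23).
P(M_{19.52} ≥ 4.23) = 2·P(B_{19.52} ≥ 4.23) = 2(1 − Φ(4.23/√19.52)) ≈ 0.3384

By the reflection principle for Brownian motion, P(M_t ≥ a) = 2 · P(B_t ≥ a) for a ≥ 0. Since B_t ~ N(0, t), P(B_t ≥ 4.23) = 1 − Φ(4.23/√t) = 1 − Φ(4.23/√19.52) = 1 − Φ(0.9574). So
  P(M_{19.52} ≥ 4.23) = 2(1 − Φ(0.9574)) ≈ 0.3384.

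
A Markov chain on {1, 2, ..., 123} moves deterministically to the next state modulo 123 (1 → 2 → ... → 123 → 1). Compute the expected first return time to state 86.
E[T_86 | X_0 = 86] = 123

The chain cycles deterministically, so starting at state 86 it returns in exactly 123 steps. Equivalently, the stationary distribution is uniform π_j = 1/123 for every state j, so by Kac's formula E[T_86] = 1/π_86 = 123.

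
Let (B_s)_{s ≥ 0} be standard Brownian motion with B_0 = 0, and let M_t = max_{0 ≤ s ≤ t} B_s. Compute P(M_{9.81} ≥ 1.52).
P(M_{9.81} ≥ 1.52) = 2·P(B_{9.81} ≥ 1.52) = 2(1 − Φ(1.52/√9.81)) ≈ 0.6275

By the reflection principle for Brownian motion, P(M_t ≥ a) = 2 · P(B_t ≥ a) for a ≥ 0. Since B_t ~ N(0, t), P(B_t ≥ 1.52) = 1 − Φ(1.52/√t) = 1 − Φ(1.52/√9.81) = 1 − Φ(0.4853). So
  P(M_{9.81} ≥ 1.52) = 2(1 − Φ(0.4853)) ≈ 0.6275.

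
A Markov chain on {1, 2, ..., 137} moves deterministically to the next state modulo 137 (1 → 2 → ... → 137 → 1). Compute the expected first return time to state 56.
E[T_56 | X_0 = 56] = 137

The chain cycles deterministically, so starting at state 56 it returns in exactly 137 steps. Equivalently, the stationary distribution is uniform π_j = 1/137 for every state j, so by Kac's formula E[T_56] = 1/π_56 = 137.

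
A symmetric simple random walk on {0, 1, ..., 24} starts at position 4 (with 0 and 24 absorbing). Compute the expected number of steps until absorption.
E[τ | X_0 = 4] = 80

Let v_k = E[τ | X_0 = k]. Boundary: v_0 = v_24 = 0. Recurrence: v_k = 1 + (v_{k-1} + v_{k+1})/2 for 1 ≤ k ≤ 23. The particular solution to v_k − (v_{k-1} + v_{k+1})/2 = 1 is v_k = −k^2. Adding homogeneous solution A + B k and matching boundaries gives v_k = k (24 − k). Substituting k = 4: v_4 = 4 · 20 = 80.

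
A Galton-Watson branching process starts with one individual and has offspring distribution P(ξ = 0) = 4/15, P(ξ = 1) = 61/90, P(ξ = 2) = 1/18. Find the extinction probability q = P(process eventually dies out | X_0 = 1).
q = 1

Mean offspring μ = 0·4/15 + 1·61/90 + 2·1/18 = 71/90 ≤ 1. For μ ≤ 1 with offspring not concentrated at 1, the Galton-Watson process goes extinct almost surely, so q = 1.
(Algebraic check: The pgf is f(s) = 4/15 + 61/90·s + 1/18·s². The extinction probability q is the smallest fixed point of f in [0, 1]. Setting s = f(s):
  1/18·s² + (61/90 − 1)·s + 4/15 = 0
  1/18·s² − (4/15 + 1/18)·s + 4/15 = 0
which factors as (s − 1)·(1/18·s − 4/15) = 0, giving roots s = 1 and s = (4/15)/(1/18) = 24/5. Since 24/5 ≥ 1, the smallest root in [0, 1] is s = 1.)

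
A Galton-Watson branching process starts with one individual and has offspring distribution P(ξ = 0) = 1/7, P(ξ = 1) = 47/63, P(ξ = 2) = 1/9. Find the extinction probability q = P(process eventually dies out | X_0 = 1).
q = 1

Mean offspring μ = 0·1/7 + 1·47/63 + 2·1/9 = 61/63 ≤ 1. For μ ≤ 1 with offspring not concentrated at 1, the Galton-Watson process goes extinct almost surely, so q = 1.
(Algebraic check: The pgf is f(s) = 1/7 + 47/63·s + 1/9·s². The extinction probability q is the smallest fixed point of f in [0, 1]. Setting s = f(s):
  1/9·s² + (47/63 − 1)·s + 1/7 = 0
  1/9·s² − (1/7 + 1/9)·s + 1/7 = 0
which factors as (s − 1)·(1/9·s − 1/7) = 0, giving roots s = 1 and s = (1/7)/(1/9) = 9/7. Since 9/7 ≥ 1, the smallest root in [0, 1] is s = 1.)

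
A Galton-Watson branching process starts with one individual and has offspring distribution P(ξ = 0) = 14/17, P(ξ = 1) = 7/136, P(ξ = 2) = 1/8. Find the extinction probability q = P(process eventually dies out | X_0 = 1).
q = 1

Mean offspring μ = 0·14/17 + 1·7/136 + 2·1/8 = 41/136 ≤ 1. For μ ≤ 1 with offspring not concentrated at 1, the Galton-Watson process goes extinct almost surely, so q = 1.
(Algebraic check: The pgf is f(s) = 14/17 + 7/136·s + 1/8·s². The extinction probability q is the smallest fixed point of f in [0, 1]. Setting s = f(s):
  1/8·s² + (7/136 − 1)·s + 14/17 = 0
  1/8·s² − (14/17 + 1/8)·s + 14/17 = 0
which factors as (s − 1)·(1/8·s − 14/17) = 0, giving roots s = 1 and s = (14/17)/(1/8) = 112/17. Since 112/17 ≥ 1, the smallest root in [0, 1] is s = 1.)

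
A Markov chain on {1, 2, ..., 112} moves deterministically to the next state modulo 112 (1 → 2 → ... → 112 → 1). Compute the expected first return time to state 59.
E[T_59 | X_0 = 59] = 112

The chain cycles deterministically, so starting at state 59 it returns in exactly 112 steps. Equivalently, the stationary distribution is uniform π_j = 1/112 for every state j, so by Kac's formula E[T_59] = 1/π_59 = 112.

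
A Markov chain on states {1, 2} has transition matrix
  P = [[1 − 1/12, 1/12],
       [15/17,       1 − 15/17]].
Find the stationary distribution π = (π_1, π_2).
π_1 = 180/197, π_2 = 17/197

Solve πP = π with π_1 + π_2 = 1. From πP = π: π_1 · (1 − 1/12) + π_2 · 15/17 = π_1 ⇒ π_2 · 15/17 = π_1 · 1/12 ⇒ π_2/π_1 = (1/12)/(15/17) = 17/180. Together with π_1 + π_2 = 1:
  π_1 = (15/17)/(1/12 + 15/17) = (15/17)/(197/204) = 180/197,
  π_2 = (1/12)/(1/12 + 15/17) = (1/12)/(197/204) = 17/197.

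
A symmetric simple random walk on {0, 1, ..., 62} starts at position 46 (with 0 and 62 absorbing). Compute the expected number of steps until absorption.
E[τ | X_0 = 46] = 736

Let v_k = E[τ | X_0 = k]. Boundary: v_0 = v_62 = 0. Recurrence: v_k = 1 + (v_{k-1} + v_{k+1})/2 for 1 ≤ k ≤ 61. The particular solution to v_k − (v_{k-1} + v_{k+1})/2 = 1 is v_k = −k^2. Adding homogeneous solution A + B k and matching boundaries gives v_k = k (62 − k). Substituting k = 46: v_46 = 46 · 16 = 736.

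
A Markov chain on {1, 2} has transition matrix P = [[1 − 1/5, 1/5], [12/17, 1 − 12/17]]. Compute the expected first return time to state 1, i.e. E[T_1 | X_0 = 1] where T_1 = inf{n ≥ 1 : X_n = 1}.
E[T_1 | X_0 = 1] = 1/π_1 = 77/60

For an irreducible recurrent Markov chain with stationary distribution π, E[T_i | X_0 = i] = 1/π_i (Kac's formula). Here π_1 = (12/17)/(1/5 + 12/17) = (12/17)/(77/85) = 60/77, so E[T_1 | X_0 = 1] = 1/π_1 = (1/5 + 12/17)/(12/17) = (77/85)/(12/17) = 77/60.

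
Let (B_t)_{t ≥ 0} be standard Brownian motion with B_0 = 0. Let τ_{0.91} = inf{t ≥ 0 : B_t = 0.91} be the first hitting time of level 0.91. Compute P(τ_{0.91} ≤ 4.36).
P(τ_{0.91} ≤ 4.36) = 2(1 − Φ(0.91/√4.36)) = 2(1 − Φ(0.4358)) ≈ 0.6630

By the reflection principle for standard BM, P(τ_b ≤ t) = 2 · P(B_t ≥ b). Since B_t ~ N(0, t), P(B_t ≥ 0.91) = 1 − Φ(0.91/√t) = 1 − Φ(0.91/√4.36) = 1 − Φ(0.4358) ≈ 0.33149. Doubling: P(τ_{0.91} ≤ 4.36) ≈ 2 · 0.33149 = 0.66298 ≈ 0.6630.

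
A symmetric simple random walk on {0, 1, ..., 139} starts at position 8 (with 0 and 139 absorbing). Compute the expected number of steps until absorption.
E[τ | X_0 = 8] = 1048

Let v_k = E[τ | X_0 = k]. Boundary: v_0 = v_139 = 0. Recurrence: v_k = 1 + (v_{k-1} + v_{k+1})/2 for 1 ≤ k ≤ 138. The particular solution to v_k − (v_{k-1} + v_{k+1})/2 = 1 is v_k = −k^2. Adding homogeneous solution A + B k and matching boundaries gives v_k = k (139 − k). Substituting k = 8: v_8 = 8 · 131 = 1048.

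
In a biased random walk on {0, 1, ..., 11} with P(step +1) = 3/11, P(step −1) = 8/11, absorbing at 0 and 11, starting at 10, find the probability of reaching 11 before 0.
P(hit 11 before 0) = (1 − (8/3)^10) / (1 − (8/3)^11) = 644209665/1717951489

Let u_k denote P(reach 11 before 0 | start at k). Boundary: u_0 = 0, u_11 = 1. Recurrence: u_k = 3/11·u_{k+1} + 8/11·u_{k-1} for 1 ≤ k ≤ 10. Try u_k = A + B·r^k with r = q/p = (8/11)/(3/11) = 8/3. Substitution satisfies the recurrence; boundary conditions give:
  u_k = (1 − r^k) / (1 − r^N) = (1 − (8/3)^10) / (1 − (8/3)^11) = 644209665/1717951489.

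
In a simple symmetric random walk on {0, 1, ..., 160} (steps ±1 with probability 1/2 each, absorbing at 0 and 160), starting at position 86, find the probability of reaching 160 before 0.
P(hit 160 before 0) = 86/160 = 43/80

Let u_k = P(hit 160 before 0 | start at k). Then u_0 = 0, u_160 = 1, and u_k = u_{k-1}/2 + u_{k+1}/2 for 1 ≤ k ≤ 159. This harmonic recurrence is solved by u_k = k/160, giving u_86 = 86/160 = 43/80.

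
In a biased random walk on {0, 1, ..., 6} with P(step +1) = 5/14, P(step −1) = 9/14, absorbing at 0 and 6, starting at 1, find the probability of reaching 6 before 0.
P(hit 6 before 0) = (1 − (9/5)^1) / (1 − (9/5)^6) = 3125/128954

Let u_k denote P(reach 6 before 0 | start at k). Boundary: u_0 = 0, u_6 = 1. Recurrence: u_k = 5/14·u_{k+1} + 9/14·u_{k-1} for 1 ≤ k ≤ 5. Try u_k = A + B·r^k with r = q/p = (9/14)/(5/14) = 9/5. Substitution satisfies the recurrence; boundary conditions give:
  u_k = (1 − r^k) / (1 − r^N) = (1 − (9/5)^1) / (1 − (9/5)^6) = 3125/128954.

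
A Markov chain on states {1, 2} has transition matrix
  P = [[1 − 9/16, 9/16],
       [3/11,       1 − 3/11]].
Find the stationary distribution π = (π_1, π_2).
π_1 = 16/49, π_2 = 33/49

Solve πP = π with π_1 + π_2 = 1. From πP = π: π_1 · (1 − 9/16) + π_2 · 3/11 = π_1 ⇒ π_2 · 3/11 = π_1 · 9/16 ⇒ π_2/π_1 = (9/16)/(3/11) = 33/16. Together with π_1 + π_2 = 1:
  π_1 = (3/11)/(9/16 + 3/11) = (3/11)/(147/176) = 16/49,
  π_2 = (9/16)/(9/16 + 3/11) = (9/16)/(147/176) = 33/49.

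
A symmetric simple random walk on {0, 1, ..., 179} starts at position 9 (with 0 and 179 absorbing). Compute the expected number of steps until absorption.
E[τ | X_0 = 9] = 1530

Let v_k = E[τ | X_0 = k]. Boundary: v_0 = v_179 = 0. Recurrence: v_k = 1 + (v_{k-1} + v_{k+1})/2 for 1 ≤ k ≤ 178. The particular solution to v_k − (v_{k-1} + v_{k+1})/2 = 1 is v_k = −k^2. Adding homogeneous solution A + B k and matching boundaries gives v_k = k (179 − k). Substituting k = 9: v_9 = 9 · 170 = 1530.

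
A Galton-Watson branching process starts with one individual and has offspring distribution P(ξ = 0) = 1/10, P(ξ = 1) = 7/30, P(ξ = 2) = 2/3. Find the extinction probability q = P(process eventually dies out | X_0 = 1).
q = 3/20

The pgf is f(s) = 1/10 + 7/30·s + 2/3·s². The extinction probability q is the smallest fixed point of f in [0, 1]. Setting s = f(s):
  2/3·s² + (7/30 − 1)·s + 1/10 = 0
  2/3·s² − (1/10 + 2/3)·s + 1/10 = 0
which factors as (s − 1)·(2/3·s − 1/10) = 0, giving roots s = 1 and s = (1/10)/(2/3) = 3/20.
Mean offspring μ = 7/30 + 2·2/3 = 47/30 > 1 (supercritical), so q < 1. The extinction probability is the smaller root: q = (1/10)/(2/3) = 3/20.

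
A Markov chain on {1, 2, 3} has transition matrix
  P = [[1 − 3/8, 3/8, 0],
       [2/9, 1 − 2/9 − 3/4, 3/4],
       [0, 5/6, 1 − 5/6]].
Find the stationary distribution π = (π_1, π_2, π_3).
π = (160/673, 270/673, 243/673)

This is a birth-death chain on three states, which satisfies detailed balance: π_1 · P_{12} = π_2 · P_{21} and π_2 · P_{23} = π_3 · P_{32}.
From π_1 · 3/8 = π_2 · 2/9: π_2/π_1 = (3/8)/(2/9) = 27/16.
From π_2 · 3/4 = π_3 · 5/6: π_3/π_2 = (3/4)/(5/6) = 9/10.
Take π_1 proportional to 1; then unnormalized π = (1, 27/16, 243/160). Normalize by dividing by the sum 673/160:
  π = (160/673, 270/673, 243/673).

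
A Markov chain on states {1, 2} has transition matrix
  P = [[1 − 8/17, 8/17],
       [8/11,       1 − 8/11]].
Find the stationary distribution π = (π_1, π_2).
π_1 = 17/28, π_2 = 11/28

Solve πP = π with π_1 + π_2 = 1. From πP = π: π_1 · (1 − 8/17) + π_2 · 8/11 = π_1 ⇒ π_2 · 8/11 = π_1 · 8/17 ⇒ π_2/π_1 = (8/17)/(8/11) = 11/17. Together with π_1 + π_2 = 1:
  π_1 = (8/11)/(8/17 + 8/11) = (8/11)/(224/187) = 17/28,
  π_2 = (8/17)/(8/17 + 8/11) = (8/17)/(224/187) = 11/28.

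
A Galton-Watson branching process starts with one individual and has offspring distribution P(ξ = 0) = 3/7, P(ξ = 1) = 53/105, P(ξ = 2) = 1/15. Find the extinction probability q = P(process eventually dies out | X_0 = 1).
q = 1

Mean offspring μ = 0·3/7 + 1·53/105 + 2·1/15 = 67/105 ≤ 1. For μ ≤ 1 with offspring not concentrated at 1, the Galton-Watson process goes extinct almost surely, so q = 1.
(Algebraic check: The pgf is f(s) = 3/7 + 53/105·s + 1/15·s². The extinction probability q is the smallest fixed point of f in [0, 1]. Setting s = f(s):
  1/15·s² + (53/105 − 1)·s + 3/7 = 0
  1/15·s² − (3/7 + 1/15)·s + 3/7 = 0
which factors as (s − 1)·(1/15·s − 3/7) = 0, giving roots s = 1 and s = (3/7)/(1/15) = 45/7. Since 45/7 ≥ 1, the smallest root in [0, 1] is s = 1.)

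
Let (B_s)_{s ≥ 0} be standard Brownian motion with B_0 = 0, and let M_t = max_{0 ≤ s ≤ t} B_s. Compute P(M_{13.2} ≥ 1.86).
P(M_{13.2} ≥ 1.86) = 2·P(B_{13.2} ≥ 1.86) = 2(1 − Φ(1.86/√13.2)) ≈ 0.6087

By the reflection principle for Brownian motion, P(M_t ≥ a) = 2 · P(B_t ≥ a) for a ≥ 0. Since B_t ~ N(0, t), P(B_t ≥ 1.86) = 1 − Φ(1.86/√t) = 1 − Φ(1.86/√13.2) = 1 − Φ(0.5119). So
  P(M_{13.2} ≥ 1.86) = 2(1 − Φ(0.5119)) ≈ 0.6087.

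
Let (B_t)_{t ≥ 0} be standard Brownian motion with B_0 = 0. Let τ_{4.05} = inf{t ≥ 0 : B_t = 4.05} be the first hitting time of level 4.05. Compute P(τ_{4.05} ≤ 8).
P(τ_{4.05} ≤ 8) = 2(1 − Φ(4.05/√8)) = 2(1 − Φ(1.4319)) ≈ 0.1522

By the reflection principle for standard BM, P(τ_b ≤ t) = 2 · P(B_t ≥ b). Since B_t ~ N(0, t), P(B_t ≥ 4.05) = 1 − Φ(4.05/√t) = 1 − Φ(4.05/√8) = 1 − Φ(1.4319) ≈ 0.07609. Doubling: P(τ_{4.05} ≤ 8) ≈ 2 · 0.07609 = 0.15218 ≈ 0.1522.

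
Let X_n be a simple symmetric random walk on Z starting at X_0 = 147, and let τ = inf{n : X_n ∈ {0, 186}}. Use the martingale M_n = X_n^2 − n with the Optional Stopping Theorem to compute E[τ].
E[τ] = 5733

M_n = X_n^2 − n is a martingale (since E[X_{n+1}^2 | F_n] = X_n^2 + 1). By OST (τ has finite mean in a bounded region), E[M_τ] = E[M_0] = X_0^2 − 0 = 147^2 = 21609. Also E[M_τ] = E[X_τ^2] − E[τ]. The walk exits at 0 or 186, with P(hit 186 first) = 147/186, so E[X_τ^2] = 186^2 · 147/186 + 0 = 27342. Thus E[τ] = E[X_τ^2] − E[M_τ] = 27342 − 21609 = 5733 = 147(186 − 147) = 5733.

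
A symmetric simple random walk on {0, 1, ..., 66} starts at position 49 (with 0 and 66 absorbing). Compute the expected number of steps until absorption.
E[τ | X_0 = 49] = 833

Let v_k = E[τ | X_0 = k]. Boundary: v_0 = v_66 = 0. Recurrence: v_k = 1 + (v_{k-1} + v_{k+1})/2 for 1 ≤ k ≤ 65. The particular solution to v_k − (v_{k-1} + v_{k+1})/2 = 1 is v_k = −k^2. Adding homogeneous solution A + B k and matching boundaries gives v_k = k (66 − k). Substituting k = 49: v_49 = 49 · 17 = 833.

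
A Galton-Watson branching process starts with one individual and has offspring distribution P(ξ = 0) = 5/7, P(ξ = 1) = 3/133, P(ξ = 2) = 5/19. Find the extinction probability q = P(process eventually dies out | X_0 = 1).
q = 1

Mean offspring μ = 0·5/7 + 1·3/133 + 2·5/19 = 73/133 ≤ 1. For μ ≤ 1 with offspring not concentrated at 1, the Galton-Watson process goes extinct almost surely, so q = 1.
(Algebraic check: The pgf is f(s) = 5/7 + 3/133·s + 5/19·s². The extinction probability q is the smallest fixed point of f in [0, 1]. Setting s = f(s):
  5/19·s² + (3/133 − 1)·s + 5/7 = 0
  5/19·s² − (5/7 + 5/19)·s + 5/7 = 0
which factors as (s − 1)·(5/19·s − 5/7) = 0, giving roots s = 1 and s = (5/7)/(5/19) = 19/7. Since 19/7 ≥ 1, the smallest root in [0, 1] is s = 1.)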